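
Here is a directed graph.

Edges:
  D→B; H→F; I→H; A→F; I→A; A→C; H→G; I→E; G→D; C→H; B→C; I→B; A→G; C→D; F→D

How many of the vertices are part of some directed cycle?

A vertex is on a directed cycle iff it belongs to a strongly connected component of size ≥ 2 (or has a self-loop).
The vertices on cycles are {B, C, D, F, G, H} — 6 in total.

6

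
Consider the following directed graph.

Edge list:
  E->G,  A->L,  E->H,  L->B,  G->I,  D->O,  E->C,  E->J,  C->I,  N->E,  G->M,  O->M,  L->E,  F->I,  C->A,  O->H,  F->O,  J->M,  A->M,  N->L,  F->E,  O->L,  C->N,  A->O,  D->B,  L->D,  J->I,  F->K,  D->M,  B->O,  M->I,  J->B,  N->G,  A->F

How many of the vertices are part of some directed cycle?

A vertex is on a directed cycle iff it belongs to a strongly connected component of size ≥ 2 (or has a self-loop).
The vertices on cycles are {A, B, C, D, E, F, J, L, N, O} — 10 in total.

10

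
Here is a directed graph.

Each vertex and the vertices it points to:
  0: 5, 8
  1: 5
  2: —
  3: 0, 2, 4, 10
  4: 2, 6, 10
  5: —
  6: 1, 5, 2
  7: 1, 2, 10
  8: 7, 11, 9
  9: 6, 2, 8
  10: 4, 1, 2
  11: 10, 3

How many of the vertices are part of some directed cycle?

7

A vertex is on a directed cycle iff it belongs to a strongly connected component of size ≥ 2 (or has a self-loop).
The vertices on cycles are {0, 3, 4, 8, 9, 10, 11} — 7 in total.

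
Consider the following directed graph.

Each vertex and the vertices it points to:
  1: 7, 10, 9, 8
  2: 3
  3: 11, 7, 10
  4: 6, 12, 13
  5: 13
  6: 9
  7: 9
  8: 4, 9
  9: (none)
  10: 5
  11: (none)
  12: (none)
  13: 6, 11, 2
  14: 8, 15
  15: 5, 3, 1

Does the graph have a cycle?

Yes

DFS with white/gray/black marking, starting from 15:
15 gray
  5 gray
    13 gray
      6 gray
        9 gray
        9 black
      6 black
      11 gray
      11 black
      2 gray
        3 gray
          3→11: 11 black — skip
          7 gray
            7→9: 9 black — skip
          7 black
          10 gray
            10→5: 5 is gray → back edge
Back edge found, so a cycle exists: 5 → 13 → 2 → 3 → 10 → 5.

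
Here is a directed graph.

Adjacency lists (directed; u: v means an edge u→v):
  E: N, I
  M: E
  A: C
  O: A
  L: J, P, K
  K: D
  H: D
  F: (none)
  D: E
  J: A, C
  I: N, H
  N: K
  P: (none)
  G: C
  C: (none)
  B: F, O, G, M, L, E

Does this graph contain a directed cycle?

Yes

DFS with white/gray/black marking, starting from B:
B gray
  F gray
  F black
  O gray
    A gray
      C gray
      C black
    A black
  O black
  G gray
    G→C: C black — skip
  G black
  M gray
    E gray
      N gray
        K gray
          D gray
            D→E: E is gray → back edge
Back edge found, so a cycle exists: E → N → K → D → E.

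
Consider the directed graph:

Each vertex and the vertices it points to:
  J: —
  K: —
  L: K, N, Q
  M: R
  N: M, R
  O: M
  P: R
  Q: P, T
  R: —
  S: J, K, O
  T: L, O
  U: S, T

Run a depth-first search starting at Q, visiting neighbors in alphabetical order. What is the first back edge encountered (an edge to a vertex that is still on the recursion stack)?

DFS from Q (visiting neighbors in alphabetical order); mark gray on enter, black on exit:
Q gray
  P gray
    R gray
    R black
  P black
  T gray
    L gray
      K gray
      K black
      N gray
        M gray
          M→R: R black — skip
        M black
        N→R: R black — skip
      N black
      L→Q: Q is gray → back edge
First back edge: L → Q.

L→Q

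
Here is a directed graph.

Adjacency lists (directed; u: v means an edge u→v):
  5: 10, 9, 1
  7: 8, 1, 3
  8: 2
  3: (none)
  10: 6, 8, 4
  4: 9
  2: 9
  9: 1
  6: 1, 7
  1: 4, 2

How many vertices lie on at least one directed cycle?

A vertex is on a directed cycle iff it belongs to a strongly connected component of size ≥ 2 (or has a self-loop).
The vertices on cycles are {1, 2, 4, 9} — 4 in total.

4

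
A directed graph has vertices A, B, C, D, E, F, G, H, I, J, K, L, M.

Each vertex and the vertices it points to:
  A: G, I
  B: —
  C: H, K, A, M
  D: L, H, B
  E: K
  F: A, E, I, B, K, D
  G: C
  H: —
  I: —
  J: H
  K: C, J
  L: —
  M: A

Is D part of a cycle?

No

D lies on a cycle iff there is a path from D back to itself.
Exploring from D, it never reaches itself; equivalently, its strongly connected component is a singleton.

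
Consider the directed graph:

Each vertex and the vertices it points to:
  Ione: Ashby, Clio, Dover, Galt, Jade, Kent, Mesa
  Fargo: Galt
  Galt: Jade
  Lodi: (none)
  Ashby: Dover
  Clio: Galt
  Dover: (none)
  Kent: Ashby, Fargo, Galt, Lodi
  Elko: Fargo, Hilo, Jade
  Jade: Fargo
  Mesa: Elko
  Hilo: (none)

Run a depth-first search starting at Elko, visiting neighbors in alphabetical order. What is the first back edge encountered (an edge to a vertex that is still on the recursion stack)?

DFS from Elko (visiting neighbors in alphabetical order); mark gray on enter, black on exit:
Elko gray
  Fargo gray
    Galt gray
      Jade gray
        Jade→Fargo: Fargo is gray → back edge
First back edge: Jade → Fargo.

Jade->Fargo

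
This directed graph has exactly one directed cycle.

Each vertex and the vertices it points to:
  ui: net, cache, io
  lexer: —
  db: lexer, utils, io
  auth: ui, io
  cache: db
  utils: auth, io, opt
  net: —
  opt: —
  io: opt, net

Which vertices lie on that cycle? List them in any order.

DFS with gray/black marking from cache:
cache gray
  db gray
    lexer gray
    lexer black
    utils gray
      auth gray
        ui gray
          net gray
          net black
          ui→cache: cache is gray → back edge
Back edge closes the cycle cache → db → utils → auth → ui → cache; its vertices are {db, ui, auth, cache, utils}.

db, ui, auth, cache, utils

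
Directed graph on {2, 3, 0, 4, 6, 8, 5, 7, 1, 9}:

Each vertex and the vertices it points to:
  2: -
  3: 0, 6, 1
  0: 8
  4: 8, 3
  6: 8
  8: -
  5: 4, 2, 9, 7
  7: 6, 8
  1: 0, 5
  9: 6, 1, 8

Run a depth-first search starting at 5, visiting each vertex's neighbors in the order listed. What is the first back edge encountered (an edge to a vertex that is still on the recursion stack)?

DFS from 5 (visiting each vertex's neighbors in the order listed); mark gray on enter, black on exit:
5 gray
  4 gray
    8 gray
    8 black
    3 gray
      0 gray
        0→8: 8 black — skip
      0 black
      6 gray
        6→8: 8 black — skip
      6 black
      1 gray
        1→0: 0 black — skip
        1→5: 5 is gray → back edge
First back edge: 1 → 5.

1→5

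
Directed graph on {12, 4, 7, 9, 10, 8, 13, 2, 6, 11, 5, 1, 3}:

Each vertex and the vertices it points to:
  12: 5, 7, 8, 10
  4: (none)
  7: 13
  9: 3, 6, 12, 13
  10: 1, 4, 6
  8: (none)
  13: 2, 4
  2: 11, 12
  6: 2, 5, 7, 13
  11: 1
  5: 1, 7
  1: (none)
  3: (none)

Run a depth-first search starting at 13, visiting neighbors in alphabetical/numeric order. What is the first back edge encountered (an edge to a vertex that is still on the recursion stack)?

DFS from 13 (visiting neighbors in alphabetical/numeric order); mark gray on enter, black on exit:
13 gray
  2 gray
    11 gray
      1 gray
      1 black
    11 black
    12 gray
      5 gray
        5→1: 1 black — skip
        7 gray
          7→13: 13 is gray → back edge
First back edge: 7 → 13.

7→13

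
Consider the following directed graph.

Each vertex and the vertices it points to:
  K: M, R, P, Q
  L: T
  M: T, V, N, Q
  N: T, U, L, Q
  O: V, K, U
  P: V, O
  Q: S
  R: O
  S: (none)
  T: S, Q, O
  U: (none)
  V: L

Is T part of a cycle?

Yes

T is on a cycle iff T can reach itself via ≥1 edge.
T → O → V → L → T — yes.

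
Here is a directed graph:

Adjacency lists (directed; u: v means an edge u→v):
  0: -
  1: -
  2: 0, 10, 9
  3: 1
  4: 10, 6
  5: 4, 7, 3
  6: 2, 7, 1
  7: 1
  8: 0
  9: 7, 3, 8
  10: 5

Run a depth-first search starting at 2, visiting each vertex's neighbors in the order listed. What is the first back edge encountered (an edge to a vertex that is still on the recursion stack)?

DFS from 2 (visiting each vertex's neighbors in the order listed); mark gray on enter, black on exit:
2 gray
  0 gray
  0 black
  10 gray
    5 gray
      4 gray
        4→10: 10 is gray → back edge
First back edge: 4 → 10.

4->10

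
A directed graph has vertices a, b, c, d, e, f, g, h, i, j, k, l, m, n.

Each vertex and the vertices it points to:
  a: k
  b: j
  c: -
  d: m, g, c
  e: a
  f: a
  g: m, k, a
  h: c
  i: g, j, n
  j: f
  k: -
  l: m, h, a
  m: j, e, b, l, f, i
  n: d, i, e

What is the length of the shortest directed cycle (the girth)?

2

For each vertex v, BFS finds the shortest path from v back to v.
The shortest such closed walk is m → l → m, length 2.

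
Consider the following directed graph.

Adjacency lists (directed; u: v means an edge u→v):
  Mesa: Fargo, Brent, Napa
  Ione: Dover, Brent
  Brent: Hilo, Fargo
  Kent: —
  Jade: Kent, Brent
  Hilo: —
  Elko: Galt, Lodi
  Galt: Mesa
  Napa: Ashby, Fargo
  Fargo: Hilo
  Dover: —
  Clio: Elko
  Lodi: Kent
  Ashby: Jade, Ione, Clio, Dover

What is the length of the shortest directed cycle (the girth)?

6

For each vertex v, BFS finds the shortest path from v back to v.
The shortest such closed walk is Ashby → Clio → Elko → Galt → Mesa → Napa → Ashby, length 6.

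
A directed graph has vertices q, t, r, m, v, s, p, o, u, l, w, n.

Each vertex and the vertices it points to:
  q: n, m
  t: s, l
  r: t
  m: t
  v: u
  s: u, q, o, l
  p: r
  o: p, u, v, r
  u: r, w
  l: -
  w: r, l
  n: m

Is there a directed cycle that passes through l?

l lies on a cycle iff there is a path from l back to itself.
Exploring from l, it never reaches itself; equivalently, its strongly connected component is a singleton.

No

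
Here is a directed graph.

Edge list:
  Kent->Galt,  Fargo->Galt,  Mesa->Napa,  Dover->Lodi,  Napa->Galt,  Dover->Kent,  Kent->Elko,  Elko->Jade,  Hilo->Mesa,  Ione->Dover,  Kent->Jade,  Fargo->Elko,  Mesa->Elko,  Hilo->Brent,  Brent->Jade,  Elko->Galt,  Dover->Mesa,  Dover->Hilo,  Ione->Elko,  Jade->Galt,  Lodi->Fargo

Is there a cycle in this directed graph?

No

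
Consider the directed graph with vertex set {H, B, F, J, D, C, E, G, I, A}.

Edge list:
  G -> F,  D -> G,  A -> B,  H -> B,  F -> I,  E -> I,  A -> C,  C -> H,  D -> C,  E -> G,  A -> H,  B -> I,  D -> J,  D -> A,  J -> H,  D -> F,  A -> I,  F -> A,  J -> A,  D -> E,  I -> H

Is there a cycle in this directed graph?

DFS with white/gray/black marking, starting from A:
A gray
  B gray
    I gray
      H gray
        H→B: B is gray → back edge
Back edge found, so a cycle exists: B → I → H → B.

Yes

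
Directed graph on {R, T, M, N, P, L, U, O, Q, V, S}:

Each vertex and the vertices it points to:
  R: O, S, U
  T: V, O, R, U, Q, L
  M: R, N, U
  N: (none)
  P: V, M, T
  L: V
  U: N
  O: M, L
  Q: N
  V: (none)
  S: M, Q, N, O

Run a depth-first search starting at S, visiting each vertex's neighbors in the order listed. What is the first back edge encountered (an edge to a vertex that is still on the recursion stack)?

O->M

DFS from S (visiting each vertex's neighbors in the order listed); mark gray on enter, black on exit:
S gray
  M gray
    R gray
      O gray
        O→M: M is gray → back edge
First back edge: O → M.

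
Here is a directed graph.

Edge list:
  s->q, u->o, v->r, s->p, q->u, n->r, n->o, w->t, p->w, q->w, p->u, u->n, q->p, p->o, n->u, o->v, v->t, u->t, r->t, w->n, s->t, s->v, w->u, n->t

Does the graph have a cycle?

Yes

DFS with white/gray/black marking, starting from q:
q gray
  u gray
    t gray
    t black
    n gray
      o gray
        v gray
          r gray
            r→t: t black — skip
          r black
          v→t: t black — skip
        v black
      o black
      n→t: t black — skip
      n→u: u is gray → back edge
Back edge found, so a cycle exists: u → n → u.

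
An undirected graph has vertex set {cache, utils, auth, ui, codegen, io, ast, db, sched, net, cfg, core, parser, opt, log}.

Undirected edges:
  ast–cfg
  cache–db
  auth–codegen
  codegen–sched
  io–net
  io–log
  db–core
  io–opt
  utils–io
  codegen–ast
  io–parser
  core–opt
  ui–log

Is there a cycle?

DFS, tracking each vertex's parent; an edge to a visited non-parent vertex closes a cycle.
Start from core:
visit core (parent –)
  visit opt (parent core)
    opt–core: parent, skip
    visit io (parent opt)
      visit log (parent io)
        visit ui (parent log)
          ui–log: parent, skip
        log–io: parent, skip
      visit net (parent io)
        net–io: parent, skip
      visit parser (parent io)
        parser–io: parent, skip
      io–opt: parent, skip
      visit utils (parent io)
        utils–io: parent, skip
  visit db (parent core)
    db–core: parent, skip
    visit cache (parent db)
      cache–db: parent, skip
visit auth (parent –)
  visit codegen (parent auth)
    visit sched (parent codegen)
      sched–codegen: parent, skip
    codegen–auth: parent, skip
    visit ast (parent codegen)
      ast–codegen: parent, skip
      visit cfg (parent ast)
        cfg–ast: parent, skip
No non-parent visited neighbor found — the graph is a forest.

No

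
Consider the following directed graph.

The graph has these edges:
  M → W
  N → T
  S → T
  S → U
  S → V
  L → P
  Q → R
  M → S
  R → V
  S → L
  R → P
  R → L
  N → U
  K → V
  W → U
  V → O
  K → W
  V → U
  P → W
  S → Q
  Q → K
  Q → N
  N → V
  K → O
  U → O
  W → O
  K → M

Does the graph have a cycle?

Yes

DFS with white/gray/black marking, starting from T:
T gray
T black
K gray
  V gray
    O gray
    O black
    U gray
      U→O: O black — skip
    U black
  V black
  W gray
    W→O: O black — skip
    W→U: U black — skip
  W black
  K→O: O black — skip
  M gray
    S gray
      L gray
        P gray
          P→W: W black — skip
        P black
      L black
      Q gray
        Q→K: K is gray → back edge
Back edge found, so a cycle exists: K → M → S → Q → K.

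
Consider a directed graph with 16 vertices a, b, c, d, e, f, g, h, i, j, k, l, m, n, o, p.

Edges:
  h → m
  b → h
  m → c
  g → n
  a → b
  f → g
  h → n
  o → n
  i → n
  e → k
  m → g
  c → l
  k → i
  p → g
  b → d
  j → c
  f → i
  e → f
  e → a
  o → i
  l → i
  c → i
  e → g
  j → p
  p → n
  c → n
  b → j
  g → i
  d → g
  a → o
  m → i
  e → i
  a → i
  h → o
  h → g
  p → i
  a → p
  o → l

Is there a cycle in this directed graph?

No

DFS with white/gray/black marking, starting from d:
d gray
  g gray
    n gray
    n black
    i gray
      i→n: n black — skip
    i black
  g black
d black
a gray
  p gray
    p→i: i black — skip
    p→n: n black — skip
    p→g: g black — skip
  p black
  b gray
    b→d: d black — skip
    j gray
      c gray
        c→n: n black — skip
        l gray
          l→i: i black — skip
        l black
        c→i: i black — skip
      c black
      j→p: p black — skip
    j black
    h gray
      o gray
        o→n: n black — skip
        o→i: i black — skip
        o→l: l black — skip
      o black
      m gray
        m→c: c black — skip
        m→i: i black — skip
        m→g: g black — skip
      m black
      h→n: n black — skip
      h→g: g black — skip
    h black
  b black
  a→i: i black — skip
  a→o: o black — skip
a black
e gray
  k gray
    k→i: i black — skip
  k black
  e→g: g black — skip
  e→a: a black — skip
  e→i: i black — skip
  f gray
    f→g: g black — skip
    f→i: i black — skip
  f black
e black
Every edge goes to a white or black vertex — no back edge, so the graph is acyclic.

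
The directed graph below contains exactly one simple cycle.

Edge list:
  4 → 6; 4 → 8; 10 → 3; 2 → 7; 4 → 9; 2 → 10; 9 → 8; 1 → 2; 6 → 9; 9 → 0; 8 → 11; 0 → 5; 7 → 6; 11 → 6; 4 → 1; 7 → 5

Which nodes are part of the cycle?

DFS with gray/black marking from 9:
9 gray
  0 gray
    5 gray
    5 black
  0 black
  8 gray
    11 gray
      6 gray
        6→9: 9 is gray → back edge
Back edge closes the cycle 9 → 8 → 11 → 6 → 9; its vertices are {6, 8, 9, 11}.

6, 8, 9, 11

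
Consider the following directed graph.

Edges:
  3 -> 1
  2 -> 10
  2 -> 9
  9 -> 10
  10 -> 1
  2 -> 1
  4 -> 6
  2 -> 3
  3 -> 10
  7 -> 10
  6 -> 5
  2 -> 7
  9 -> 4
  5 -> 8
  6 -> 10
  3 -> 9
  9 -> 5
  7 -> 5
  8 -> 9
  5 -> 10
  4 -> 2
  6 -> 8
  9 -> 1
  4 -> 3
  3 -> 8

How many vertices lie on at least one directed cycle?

A vertex is on a directed cycle iff it belongs to a strongly connected component of size ≥ 2 (or has a self-loop).
The vertices on cycles are {2, 3, 4, 5, 6, 7, 8, 9} — 8 in total.

8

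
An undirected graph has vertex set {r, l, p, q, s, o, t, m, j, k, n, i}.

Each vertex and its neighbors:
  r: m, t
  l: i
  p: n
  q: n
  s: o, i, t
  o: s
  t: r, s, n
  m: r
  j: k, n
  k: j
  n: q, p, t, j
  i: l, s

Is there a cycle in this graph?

No

DFS, tracking each vertex's parent; an edge to a visited non-parent vertex closes a cycle.
Start from j:
visit j (parent –)
  visit k (parent j)
    k–j: parent, skip
  visit n (parent j)
    visit q (parent n)
      q–n: parent, skip
    visit p (parent n)
      p–n: parent, skip
    visit t (parent n)
      visit r (parent t)
        visit m (parent r)
          m–r: parent, skip
        r–t: parent, skip
      visit s (parent t)
        visit o (parent s)
          o–s: parent, skip
        visit i (parent s)
          visit l (parent i)
            l–i: parent, skip
          i–s: parent, skip
        s–t: parent, skip
      t–n: parent, skip
    n–j: parent, skip
No non-parent visited neighbor found — the graph is a forest.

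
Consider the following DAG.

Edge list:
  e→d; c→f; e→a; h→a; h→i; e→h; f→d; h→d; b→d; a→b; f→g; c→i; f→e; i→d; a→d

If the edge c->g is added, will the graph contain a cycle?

Adding c→g creates a cycle iff g can already reach c.
Explore from g: no path reaches c. The graph stays acyclic.

No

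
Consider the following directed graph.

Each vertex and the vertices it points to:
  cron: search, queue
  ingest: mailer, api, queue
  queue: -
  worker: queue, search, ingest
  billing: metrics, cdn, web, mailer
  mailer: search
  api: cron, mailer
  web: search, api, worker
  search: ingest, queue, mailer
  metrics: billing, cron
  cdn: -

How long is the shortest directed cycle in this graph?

For each vertex v, BFS finds the shortest path from v back to v.
The shortest such closed walk is billing → metrics → billing, length 2.

2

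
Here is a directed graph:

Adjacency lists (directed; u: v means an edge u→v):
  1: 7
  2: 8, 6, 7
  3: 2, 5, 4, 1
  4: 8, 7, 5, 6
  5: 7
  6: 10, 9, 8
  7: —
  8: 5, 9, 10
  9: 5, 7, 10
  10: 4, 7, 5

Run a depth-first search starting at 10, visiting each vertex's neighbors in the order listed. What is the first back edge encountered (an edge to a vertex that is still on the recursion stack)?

9->10

DFS from 10 (visiting each vertex's neighbors in the order listed); mark gray on enter, black on exit:
10 gray
  4 gray
    8 gray
      5 gray
        7 gray
        7 black
      5 black
      9 gray
        9→5: 5 black — skip
        9→7: 7 black — skip
        9→10: 10 is gray → back edge
First back edge: 9 → 10.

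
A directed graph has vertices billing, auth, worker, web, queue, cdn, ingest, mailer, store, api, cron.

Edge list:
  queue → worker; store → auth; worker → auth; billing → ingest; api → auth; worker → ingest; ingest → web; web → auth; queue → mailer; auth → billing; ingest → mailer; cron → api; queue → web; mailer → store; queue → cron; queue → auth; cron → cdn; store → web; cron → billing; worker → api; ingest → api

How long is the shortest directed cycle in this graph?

For each vertex v, BFS finds the shortest path from v back to v.
The shortest such closed walk is api → auth → billing → ingest → api, length 4.

4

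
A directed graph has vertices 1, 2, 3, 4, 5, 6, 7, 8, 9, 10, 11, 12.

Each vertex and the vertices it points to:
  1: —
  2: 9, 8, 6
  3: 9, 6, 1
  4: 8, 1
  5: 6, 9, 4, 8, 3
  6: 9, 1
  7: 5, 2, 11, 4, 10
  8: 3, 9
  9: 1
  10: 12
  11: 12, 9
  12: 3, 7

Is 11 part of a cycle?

11 is on a cycle iff 11 can reach itself via ≥1 edge.
11 → 12 → 7 → 11 — yes.

Yes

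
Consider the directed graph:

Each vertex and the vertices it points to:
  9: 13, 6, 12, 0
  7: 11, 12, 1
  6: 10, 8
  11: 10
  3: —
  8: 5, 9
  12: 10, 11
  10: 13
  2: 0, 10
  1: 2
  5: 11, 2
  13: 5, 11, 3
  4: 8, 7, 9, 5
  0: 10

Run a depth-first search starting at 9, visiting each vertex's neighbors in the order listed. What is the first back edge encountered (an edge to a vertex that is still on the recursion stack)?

10->13

DFS from 9 (visiting each vertex's neighbors in the order listed); mark gray on enter, black on exit:
9 gray
  13 gray
    5 gray
      11 gray
        10 gray
          10→13: 13 is gray → back edge
First back edge: 10 → 13.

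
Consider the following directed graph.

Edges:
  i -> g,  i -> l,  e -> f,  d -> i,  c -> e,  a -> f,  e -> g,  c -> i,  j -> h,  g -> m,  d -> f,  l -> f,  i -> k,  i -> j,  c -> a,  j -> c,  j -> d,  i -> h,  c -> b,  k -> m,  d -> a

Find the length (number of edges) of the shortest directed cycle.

For each vertex v, BFS finds the shortest path from v back to v.
The shortest such closed walk is i → j → c → i, length 3.

3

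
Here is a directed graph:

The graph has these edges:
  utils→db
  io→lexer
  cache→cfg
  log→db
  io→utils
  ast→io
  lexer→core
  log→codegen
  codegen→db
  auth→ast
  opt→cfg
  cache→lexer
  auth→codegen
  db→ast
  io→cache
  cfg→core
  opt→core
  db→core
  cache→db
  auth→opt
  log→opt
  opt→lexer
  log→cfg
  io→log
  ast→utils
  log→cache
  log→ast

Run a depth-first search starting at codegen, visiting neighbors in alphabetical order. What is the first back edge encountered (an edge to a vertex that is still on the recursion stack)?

cache->db

DFS from codegen (visiting neighbors in alphabetical order); mark gray on enter, black on exit:
codegen gray
  db gray
    ast gray
      io gray
        cache gray
          cfg gray
            core gray
            core black
          cfg black
          cache→db: db is gray → back edge
First back edge: cache → db.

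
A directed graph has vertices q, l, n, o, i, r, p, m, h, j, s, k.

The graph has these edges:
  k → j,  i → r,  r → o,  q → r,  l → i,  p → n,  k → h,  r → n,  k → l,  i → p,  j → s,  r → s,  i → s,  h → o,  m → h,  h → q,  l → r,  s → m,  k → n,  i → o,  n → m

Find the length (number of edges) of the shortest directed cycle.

For each vertex v, BFS finds the shortest path from v back to v.
The shortest such closed walk is h → q → r → n → m → h, length 5.

5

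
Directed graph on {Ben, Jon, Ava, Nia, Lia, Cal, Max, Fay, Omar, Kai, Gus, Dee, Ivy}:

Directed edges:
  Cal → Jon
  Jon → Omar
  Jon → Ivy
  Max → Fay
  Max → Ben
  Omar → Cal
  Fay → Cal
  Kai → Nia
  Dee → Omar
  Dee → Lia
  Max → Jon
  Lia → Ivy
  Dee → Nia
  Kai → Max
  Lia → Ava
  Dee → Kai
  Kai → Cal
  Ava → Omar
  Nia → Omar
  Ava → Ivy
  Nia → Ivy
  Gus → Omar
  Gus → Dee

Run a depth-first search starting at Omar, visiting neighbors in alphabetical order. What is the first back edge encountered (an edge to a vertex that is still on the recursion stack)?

DFS from Omar (visiting neighbors in alphabetical order); mark gray on enter, black on exit:
Omar gray
  Cal gray
    Jon gray
      Ivy gray
      Ivy black
      Jon→Omar: Omar is gray → back edge
First back edge: Jon → Omar.

Jon→Omar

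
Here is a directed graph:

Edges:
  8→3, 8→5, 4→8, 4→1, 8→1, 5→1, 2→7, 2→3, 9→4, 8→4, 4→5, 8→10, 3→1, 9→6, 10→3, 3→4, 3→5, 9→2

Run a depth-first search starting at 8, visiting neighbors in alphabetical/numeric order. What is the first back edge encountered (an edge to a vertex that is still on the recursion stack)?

DFS from 8 (visiting neighbors in alphabetical/numeric order); mark gray on enter, black on exit:
8 gray
  1 gray
  1 black
  3 gray
    3→1: 1 black — skip
    4 gray
      4→1: 1 black — skip
      5 gray
        5→1: 1 black — skip
      5 black
      4→8: 8 is gray → back edge
First back edge: 4 → 8.

4->8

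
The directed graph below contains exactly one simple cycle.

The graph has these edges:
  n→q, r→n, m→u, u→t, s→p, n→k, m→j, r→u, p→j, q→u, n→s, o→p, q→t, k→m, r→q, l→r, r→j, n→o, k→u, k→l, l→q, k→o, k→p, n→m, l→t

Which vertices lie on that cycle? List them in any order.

k, l, n, r

DFS with gray/black marking from n:
n gray
  s gray
    p gray
      j gray
      j black
    p black
  s black
  o gray
    o→p: p black — skip
  o black
  m gray
    m→j: j black — skip
    u gray
      t gray
      t black
    u black
  m black
  k gray
    k→p: p black — skip
    l gray
      r gray
        q gray
          q→t: t black — skip
          q→u: u black — skip
        q black
        r→j: j black — skip
        r→n: n is gray → back edge
Back edge closes the cycle n → k → l → r → n; its vertices are {k, l, n, r}.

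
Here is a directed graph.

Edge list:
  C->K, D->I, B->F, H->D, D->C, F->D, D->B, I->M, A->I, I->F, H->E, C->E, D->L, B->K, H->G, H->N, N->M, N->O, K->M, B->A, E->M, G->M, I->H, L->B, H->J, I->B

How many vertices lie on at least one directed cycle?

A vertex is on a directed cycle iff it belongs to a strongly connected component of size ≥ 2 (or has a self-loop).
The vertices on cycles are {A, B, D, F, H, I, L} — 7 in total.

7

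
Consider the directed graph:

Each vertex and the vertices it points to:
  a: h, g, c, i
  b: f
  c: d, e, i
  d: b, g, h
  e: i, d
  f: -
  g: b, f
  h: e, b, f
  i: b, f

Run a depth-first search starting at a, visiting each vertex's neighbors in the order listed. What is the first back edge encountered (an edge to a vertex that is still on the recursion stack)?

DFS from a (visiting each vertex's neighbors in the order listed); mark gray on enter, black on exit:
a gray
  h gray
    e gray
      i gray
        b gray
          f gray
          f black
        b black
        i→f: f black — skip
      i black
      d gray
        d→b: b black — skip
        g gray
          g→b: b black — skip
          g→f: f black — skip
        g black
        d→h: h is gray → back edge
First back edge: d → h.

d->h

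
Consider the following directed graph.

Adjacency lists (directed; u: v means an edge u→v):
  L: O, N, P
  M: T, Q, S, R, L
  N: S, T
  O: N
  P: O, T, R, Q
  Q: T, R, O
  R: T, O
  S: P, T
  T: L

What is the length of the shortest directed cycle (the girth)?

3

For each vertex v, BFS finds the shortest path from v back to v.
The shortest such closed walk is L → P → T → L, length 3.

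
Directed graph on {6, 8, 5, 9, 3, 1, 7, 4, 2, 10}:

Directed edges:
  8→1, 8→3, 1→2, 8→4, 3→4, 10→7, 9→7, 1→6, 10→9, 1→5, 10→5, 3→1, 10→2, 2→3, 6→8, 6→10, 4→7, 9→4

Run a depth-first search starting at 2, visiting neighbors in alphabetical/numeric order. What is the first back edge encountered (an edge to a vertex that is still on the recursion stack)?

1->2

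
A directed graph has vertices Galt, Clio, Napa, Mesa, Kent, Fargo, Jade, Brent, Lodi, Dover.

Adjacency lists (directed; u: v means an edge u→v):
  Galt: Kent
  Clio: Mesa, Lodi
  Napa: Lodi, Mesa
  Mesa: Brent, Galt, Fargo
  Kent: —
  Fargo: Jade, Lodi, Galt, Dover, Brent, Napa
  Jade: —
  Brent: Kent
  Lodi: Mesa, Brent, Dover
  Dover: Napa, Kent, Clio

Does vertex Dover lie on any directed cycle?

Dover is on a cycle iff Dover can reach itself via ≥1 edge.
Dover → Napa → Lodi → Dover — yes.

Yes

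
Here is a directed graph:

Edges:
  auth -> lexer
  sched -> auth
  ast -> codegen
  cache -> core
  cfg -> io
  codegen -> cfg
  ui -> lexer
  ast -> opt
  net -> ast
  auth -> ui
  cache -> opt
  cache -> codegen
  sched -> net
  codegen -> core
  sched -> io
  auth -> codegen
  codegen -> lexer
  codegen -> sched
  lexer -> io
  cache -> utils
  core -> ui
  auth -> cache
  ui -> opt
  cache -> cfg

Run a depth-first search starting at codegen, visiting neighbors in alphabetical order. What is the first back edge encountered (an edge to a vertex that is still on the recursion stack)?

cache->codegen

DFS from codegen (visiting neighbors in alphabetical order); mark gray on enter, black on exit:
codegen gray
  cfg gray
    io gray
    io black
  cfg black
  core gray
    ui gray
      lexer gray
        lexer→io: io black — skip
      lexer black
      opt gray
      opt black
    ui black
  core black
  codegen→lexer: lexer black — skip
  sched gray
    auth gray
      cache gray
        cache→cfg: cfg black — skip
        cache→codegen: codegen is gray → back edge
First back edge: cache → codegen.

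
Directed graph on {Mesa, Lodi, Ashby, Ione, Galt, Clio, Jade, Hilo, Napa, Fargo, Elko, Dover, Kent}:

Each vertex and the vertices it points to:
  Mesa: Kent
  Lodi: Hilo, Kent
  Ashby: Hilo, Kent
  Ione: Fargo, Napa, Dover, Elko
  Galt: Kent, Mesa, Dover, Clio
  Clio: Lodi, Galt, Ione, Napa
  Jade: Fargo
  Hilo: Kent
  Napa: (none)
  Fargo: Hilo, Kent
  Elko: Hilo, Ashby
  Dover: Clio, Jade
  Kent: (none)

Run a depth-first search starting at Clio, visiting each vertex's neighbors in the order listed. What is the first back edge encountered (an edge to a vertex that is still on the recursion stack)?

DFS from Clio (visiting each vertex's neighbors in the order listed); mark gray on enter, black on exit:
Clio gray
  Lodi gray
    Hilo gray
      Kent gray
      Kent black
    Hilo black
    Lodi→Kent: Kent black — skip
  Lodi black
  Galt gray
    Galt→Kent: Kent black — skip
    Mesa gray
      Mesa→Kent: Kent black — skip
    Mesa black
    Dover gray
      Dover→Clio: Clio is gray → back edge
First back edge: Dover → Clio.

Dover->Clio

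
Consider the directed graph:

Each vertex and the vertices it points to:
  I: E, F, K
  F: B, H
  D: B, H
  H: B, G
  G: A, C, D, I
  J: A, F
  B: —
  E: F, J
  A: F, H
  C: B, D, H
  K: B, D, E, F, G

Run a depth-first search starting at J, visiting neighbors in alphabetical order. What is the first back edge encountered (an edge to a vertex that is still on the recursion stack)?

G→A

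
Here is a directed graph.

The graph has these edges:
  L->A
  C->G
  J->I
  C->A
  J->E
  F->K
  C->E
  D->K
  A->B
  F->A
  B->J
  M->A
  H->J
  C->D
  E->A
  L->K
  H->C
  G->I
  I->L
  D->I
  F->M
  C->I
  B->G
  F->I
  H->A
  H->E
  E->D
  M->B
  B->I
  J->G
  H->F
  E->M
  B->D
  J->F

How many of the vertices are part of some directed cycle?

A vertex is on a directed cycle iff it belongs to a strongly connected component of size ≥ 2 (or has a self-loop).
The vertices on cycles are {A, B, D, E, F, G, I, J, L, M} — 10 in total.

10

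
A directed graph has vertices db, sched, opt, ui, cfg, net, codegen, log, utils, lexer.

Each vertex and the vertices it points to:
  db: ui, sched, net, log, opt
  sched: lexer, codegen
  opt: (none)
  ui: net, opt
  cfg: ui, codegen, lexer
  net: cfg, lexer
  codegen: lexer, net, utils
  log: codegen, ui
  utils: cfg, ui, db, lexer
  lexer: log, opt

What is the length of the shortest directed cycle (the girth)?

3

For each vertex v, BFS finds the shortest path from v back to v.
The shortest such closed walk is codegen → net → cfg → codegen, length 3.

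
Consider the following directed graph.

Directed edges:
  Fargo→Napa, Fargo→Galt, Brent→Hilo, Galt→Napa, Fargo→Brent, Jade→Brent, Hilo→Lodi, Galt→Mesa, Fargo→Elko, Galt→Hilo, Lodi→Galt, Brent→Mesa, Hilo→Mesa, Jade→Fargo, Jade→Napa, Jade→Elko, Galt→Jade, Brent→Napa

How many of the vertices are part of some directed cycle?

6

A vertex is on a directed cycle iff it belongs to a strongly connected component of size ≥ 2 (or has a self-loop).
The vertices on cycles are {Galt, Hilo, Jade, Lodi, Brent, Fargo} — 6 in total.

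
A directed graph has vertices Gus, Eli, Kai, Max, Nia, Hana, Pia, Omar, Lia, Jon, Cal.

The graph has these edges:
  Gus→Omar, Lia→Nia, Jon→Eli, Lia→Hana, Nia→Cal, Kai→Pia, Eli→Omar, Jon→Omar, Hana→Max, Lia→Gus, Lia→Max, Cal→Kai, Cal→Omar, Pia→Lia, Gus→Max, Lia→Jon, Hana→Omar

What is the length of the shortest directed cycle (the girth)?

5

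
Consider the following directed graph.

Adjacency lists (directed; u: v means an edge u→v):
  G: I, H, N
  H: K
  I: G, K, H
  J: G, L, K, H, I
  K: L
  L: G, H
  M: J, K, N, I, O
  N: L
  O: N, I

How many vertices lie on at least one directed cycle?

A vertex is on a directed cycle iff it belongs to a strongly connected component of size ≥ 2 (or has a self-loop).
The vertices on cycles are {G, H, I, K, L, N} — 6 in total.

6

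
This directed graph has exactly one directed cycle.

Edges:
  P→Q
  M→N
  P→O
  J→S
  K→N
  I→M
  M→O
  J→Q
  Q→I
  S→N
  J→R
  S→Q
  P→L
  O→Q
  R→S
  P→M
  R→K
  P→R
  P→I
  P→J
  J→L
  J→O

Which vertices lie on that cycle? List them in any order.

DFS with gray/black marking from I:
I gray
  M gray
    N gray
    N black
    O gray
      Q gray
        Q→I: I is gray → back edge
Back edge closes the cycle I → M → O → Q → I; its vertices are {I, M, O, Q}.

I, M, O, Q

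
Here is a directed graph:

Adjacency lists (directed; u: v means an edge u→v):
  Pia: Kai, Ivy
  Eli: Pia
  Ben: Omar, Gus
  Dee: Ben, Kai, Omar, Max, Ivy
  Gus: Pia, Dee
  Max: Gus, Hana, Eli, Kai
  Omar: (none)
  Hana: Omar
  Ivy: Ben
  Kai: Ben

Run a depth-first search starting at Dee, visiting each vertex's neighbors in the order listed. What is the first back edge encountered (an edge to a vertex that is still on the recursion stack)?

DFS from Dee (visiting each vertex's neighbors in the order listed); mark gray on enter, black on exit:
Dee gray
  Ben gray
    Omar gray
    Omar black
    Gus gray
      Pia gray
        Kai gray
          Kai→Ben: Ben is gray → back edge
First back edge: Kai → Ben.

Kai->Ben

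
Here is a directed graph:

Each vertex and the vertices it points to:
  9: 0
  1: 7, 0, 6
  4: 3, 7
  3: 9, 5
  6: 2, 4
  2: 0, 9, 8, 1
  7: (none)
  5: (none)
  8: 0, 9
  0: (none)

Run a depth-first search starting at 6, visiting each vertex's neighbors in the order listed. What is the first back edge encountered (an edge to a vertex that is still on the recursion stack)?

DFS from 6 (visiting each vertex's neighbors in the order listed); mark gray on enter, black on exit:
6 gray
  2 gray
    0 gray
    0 black
    9 gray
      9→0: 0 black — skip
    9 black
    8 gray
      8→0: 0 black — skip
      8→9: 9 black — skip
    8 black
    1 gray
      7 gray
      7 black
      1→0: 0 black — skip
      1→6: 6 is gray → back edge
First back edge: 1 → 6.

1->6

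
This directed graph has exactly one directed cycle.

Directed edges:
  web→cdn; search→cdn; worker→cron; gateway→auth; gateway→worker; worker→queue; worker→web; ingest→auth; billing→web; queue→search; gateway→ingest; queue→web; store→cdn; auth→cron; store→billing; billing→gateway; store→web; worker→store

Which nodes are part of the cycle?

DFS with gray/black marking from gateway:
gateway gray
  auth gray
    cron gray
    cron black
  auth black
  worker gray
    worker→cron: cron black — skip
    store gray
      cdn gray
      cdn black
      web gray
        web→cdn: cdn black — skip
      web black
      billing gray
        billing→web: web black — skip
        billing→gateway: gateway is gray → back edge
Back edge closes the cycle gateway → worker → store → billing → gateway; its vertices are {store, worker, billing, gateway}.

store, worker, billing, gateway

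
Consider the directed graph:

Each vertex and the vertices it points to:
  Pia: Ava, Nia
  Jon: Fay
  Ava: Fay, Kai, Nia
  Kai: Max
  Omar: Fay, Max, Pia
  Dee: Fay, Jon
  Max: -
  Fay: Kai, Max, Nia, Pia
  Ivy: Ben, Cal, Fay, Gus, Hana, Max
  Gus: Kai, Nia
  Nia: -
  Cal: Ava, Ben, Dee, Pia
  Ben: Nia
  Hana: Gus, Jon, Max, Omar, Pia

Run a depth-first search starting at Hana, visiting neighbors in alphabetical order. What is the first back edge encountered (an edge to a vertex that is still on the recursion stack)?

DFS from Hana (visiting neighbors in alphabetical order); mark gray on enter, black on exit:
Hana gray
  Gus gray
    Kai gray
      Max gray
      Max black
    Kai black
    Nia gray
    Nia black
  Gus black
  Jon gray
    Fay gray
      Fay→Kai: Kai black — skip
      Fay→Max: Max black — skip
      Fay→Nia: Nia black — skip
      Pia gray
        Ava gray
          Ava→Fay: Fay is gray → back edge
First back edge: Ava → Fay.

Ava->Fay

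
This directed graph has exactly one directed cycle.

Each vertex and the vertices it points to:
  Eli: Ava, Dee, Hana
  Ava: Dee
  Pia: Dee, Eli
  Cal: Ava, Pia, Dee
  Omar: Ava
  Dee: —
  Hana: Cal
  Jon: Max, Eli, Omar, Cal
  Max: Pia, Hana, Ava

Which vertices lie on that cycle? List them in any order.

Cal, Eli, Pia, Hana

DFS with gray/black marking from Eli:
Eli gray
  Ava gray
    Dee gray
    Dee black
  Ava black
  Eli→Dee: Dee black — skip
  Hana gray
    Cal gray
      Cal→Ava: Ava black — skip
      Pia gray
        Pia→Dee: Dee black — skip
        Pia→Eli: Eli is gray → back edge
Back edge closes the cycle Eli → Hana → Cal → Pia → Eli; its vertices are {Cal, Eli, Pia, Hana}.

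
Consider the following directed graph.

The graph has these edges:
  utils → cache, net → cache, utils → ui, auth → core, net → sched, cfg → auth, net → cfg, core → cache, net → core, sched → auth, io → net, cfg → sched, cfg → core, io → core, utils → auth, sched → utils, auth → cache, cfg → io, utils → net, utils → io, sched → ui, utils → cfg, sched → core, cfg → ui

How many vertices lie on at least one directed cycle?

A vertex is on a directed cycle iff it belongs to a strongly connected component of size ≥ 2 (or has a self-loop).
The vertices on cycles are {io, cfg, net, sched, utils} — 5 in total.

5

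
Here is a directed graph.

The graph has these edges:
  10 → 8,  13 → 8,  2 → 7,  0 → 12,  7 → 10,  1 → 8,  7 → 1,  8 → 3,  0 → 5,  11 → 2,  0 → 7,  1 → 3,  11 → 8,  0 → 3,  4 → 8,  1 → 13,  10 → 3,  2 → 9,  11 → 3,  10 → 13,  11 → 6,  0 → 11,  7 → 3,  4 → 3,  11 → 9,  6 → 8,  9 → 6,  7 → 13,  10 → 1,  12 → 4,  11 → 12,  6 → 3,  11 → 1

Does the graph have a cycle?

DFS with white/gray/black marking, starting from 6:
6 gray
  3 gray
  3 black
  8 gray
    8→3: 3 black — skip
  8 black
6 black
0 gray
  11 gray
    11→8: 8 black — skip
    12 gray
      4 gray
        4→3: 3 black — skip
        4→8: 8 black — skip
      4 black
    12 black
    9 gray
      9→6: 6 black — skip
    9 black
    11→3: 3 black — skip
    2 gray
      2→9: 9 black — skip
      7 gray
        13 gray
          13→8: 8 black — skip
        13 black
        7→3: 3 black — skip
        10 gray
          10→13: 13 black — skip
          1 gray
            1→8: 8 black — skip
            1→13: 13 black — skip
            1→3: 3 black — skip
          1 black
          10→8: 8 black — skip
          10→3: 3 black — skip
        10 black
        7→1: 1 black — skip
      7 black
    2 black
    11→1: 1 black — skip
    11→6: 6 black — skip
  11 black
  5 gray
  5 black
  0→7: 7 black — skip
  0→3: 3 black — skip
  0→12: 12 black — skip
0 black
Every edge goes to a white or black vertex — no back edge, so the graph is acyclic.

No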